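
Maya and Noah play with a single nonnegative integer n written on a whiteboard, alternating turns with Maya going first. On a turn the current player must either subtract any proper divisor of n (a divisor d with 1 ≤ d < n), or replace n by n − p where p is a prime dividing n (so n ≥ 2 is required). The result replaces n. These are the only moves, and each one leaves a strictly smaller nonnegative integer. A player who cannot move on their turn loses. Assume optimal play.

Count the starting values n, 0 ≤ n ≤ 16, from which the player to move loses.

Label each position W (a win for the player to move) or L (a loss). A position with no legal move is L; any other position is W exactly when some move reaches an L, and L when every move reaches a W.
n=0: no move → L
n=1: no move → L
n=2: reaches L-position 0 → W
n=3: reaches L-position 0 → W
n=4: only reaches 2(W), 3(W), all W → L
n=5: reaches L-position 0 → W
n=6: reaches L-position 4 → W
n=7: reaches L-position 0 → W
n=8: reaches L-position 4 → W
n=9: only reaches 6(W), 8(W), all W → L
n=10: reaches L-position 9 → W
n=11: reaches L-position 0 → W
n=12: reaches L-position 9 → W
n=13: reaches L-position 0 → W
n=14: only reaches 7(W), 12(W), 13(W), all W → L
n=15: reaches L-position 14 → W
n=16: reaches L-position 14 → W
L entries with 0 ≤ n ≤ 16: n = 0, 1, 4, 9, 14; that makes 5.

5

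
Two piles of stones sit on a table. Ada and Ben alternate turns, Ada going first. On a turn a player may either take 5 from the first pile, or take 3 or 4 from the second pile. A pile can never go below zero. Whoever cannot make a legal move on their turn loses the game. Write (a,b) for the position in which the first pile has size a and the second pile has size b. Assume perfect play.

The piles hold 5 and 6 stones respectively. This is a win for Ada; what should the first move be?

Move to (5,3).

Use the standard recursion: the mover loses at a terminal position; elsewhere, the mover wins exactly when some move hands the opponent an L position.
No move ever increases a pile, so every position that can arise here has a ≤ 5 and b ≤ 6; it is enough to label the cells with 0 ≤ a ≤ 5 and 0 ≤ b ≤ 6.
Every move lowers a or b (never raises either), so fill the grid row by row in increasing a, and left to right within a row: each cell's successors are then already labelled.
      b=0  b=1  b=2  b=3  b=4  b=5  b=6
a=0:    L    L    L    W    W    W    W
a=1:    L    L    L    W    W    W    W
a=2:    L    L    L    W    W    W    W
a=3:    L    L    L    W    W    W    W
a=4:    L    L    L    W    W    W    W
a=5:    W    W    W    L    L    L    W
Cells with no legal move (terminal, hence L): (0,0), (0,1), (0,2), (1,0), (1,1), (1,2), (2,0), (2,1), (2,2), (3,0), (3,1), (3,2), (4,0), (4,1), (4,2).
The remaining L cells, each justified by listing all of its moves:
(5,3): →(0,3)(W), (5,0)(W) — all W, so L
(5,4): →(0,4)(W), (5,1)(W), (5,0)(W) — all W, so L
(5,5): →(0,5)(W), (5,2)(W), (5,1)(W) — all W, so L
Every other cell has at least one move into one of the L cells above, so it is W.
From (5,6), the L positions reachable in one move are: (5,3).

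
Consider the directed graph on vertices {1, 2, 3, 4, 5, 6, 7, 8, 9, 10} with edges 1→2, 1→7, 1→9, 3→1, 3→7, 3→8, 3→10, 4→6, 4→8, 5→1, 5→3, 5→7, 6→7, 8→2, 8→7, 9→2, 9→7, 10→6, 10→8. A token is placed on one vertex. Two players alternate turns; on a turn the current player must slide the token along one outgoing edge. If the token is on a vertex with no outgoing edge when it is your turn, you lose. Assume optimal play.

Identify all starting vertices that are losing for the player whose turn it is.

2, 4, 7, 10

Build the W/L table. Terminal = L. A non-terminal position is W if it has a move to some L; otherwise it is L.
Every edge goes from a vertex to one that appears earlier in the order 2, 7, 9, 6, 8, 1, 4, 10, 3, 5, so processing vertices in that order labels each vertex after all of its successors.
2: no outgoing edge → L
7: no outgoing edge → L
9: can move to 7, which is L ⇒ W
6: can move to 7, which is L ⇒ W
8: can move to 7, which is L ⇒ W
1: can move to 7, which is L ⇒ W
4: moves to 8(W), 6(W); every one is W ⇒ L
10: moves to 8(W), 6(W); every one is W ⇒ L
3: can move to 10, which is L ⇒ W
5: can move to 7, which is L ⇒ W
Reading off the rows marked L gives the requested list; there are 4 such vertices.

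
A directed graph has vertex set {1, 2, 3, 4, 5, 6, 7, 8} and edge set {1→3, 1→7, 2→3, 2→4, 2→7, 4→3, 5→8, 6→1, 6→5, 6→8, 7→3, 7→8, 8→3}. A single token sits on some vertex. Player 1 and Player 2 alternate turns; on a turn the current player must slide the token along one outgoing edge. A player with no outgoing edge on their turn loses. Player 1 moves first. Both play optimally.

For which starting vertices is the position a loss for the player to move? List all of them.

Positions with no move are L. A position that does have a move is losing for the player to move precisely when every available move leads to a winning position for the opponent. Fill in the labels:
Every edge goes from a vertex to one that appears earlier in the order 3, 8, 4, 7, 2, 5, 1, 6, so processing vertices in that order labels each vertex after all of its successors.
3: no outgoing edge → L
8: →3(L), so W
4: →3(L), so W
7: →3(L), so W
2: →3(L), so W
5: →8(W) only, which is W, so L
1: →3(L), so W
6: →5(L), so W
Reading off the rows marked L gives the requested list; there are 2 such vertices.

3, 5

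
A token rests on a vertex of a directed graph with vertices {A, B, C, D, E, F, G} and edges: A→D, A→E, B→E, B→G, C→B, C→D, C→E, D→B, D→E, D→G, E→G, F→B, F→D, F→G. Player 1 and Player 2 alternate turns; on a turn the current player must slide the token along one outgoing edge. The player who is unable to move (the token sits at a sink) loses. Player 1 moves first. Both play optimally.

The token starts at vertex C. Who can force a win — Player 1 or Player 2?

Work bottom-up. With no move the player to move loses. Otherwise the position is W if at least one move leads to an L position for the opponent, and L if every move leads to a W.
Every edge goes from a vertex to one that appears earlier in the order G, E, B, D, F, A, C, so processing vertices in that order labels each vertex after all of its successors.
G: no outgoing edge → L
E: W (go to G, an L position)
B: W (go to G, an L position)
D: W (go to G, an L position)
F: W (go to G, an L position)
A: L (options D(W), E(W) are all W)
C: L (options D(W), B(W), E(W) are all W)
Every move from C reaches a W position, so the mover loses.

Player 2 wins.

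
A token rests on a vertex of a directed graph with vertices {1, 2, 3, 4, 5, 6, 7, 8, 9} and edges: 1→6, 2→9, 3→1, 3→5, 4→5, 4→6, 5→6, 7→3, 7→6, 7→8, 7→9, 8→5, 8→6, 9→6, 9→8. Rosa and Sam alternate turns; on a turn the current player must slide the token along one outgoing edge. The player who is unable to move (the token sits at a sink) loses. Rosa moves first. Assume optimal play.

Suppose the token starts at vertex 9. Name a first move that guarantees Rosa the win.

Move to 6.

Positions with no move are L. A position that does have a move is losing for the player to move precisely when every available move leads to a winning position for the opponent. Fill in the labels:
Every edge goes from a vertex to one that appears earlier in the order 6, 5, 8, 1, 3, 9, 2, 4, 7, so processing vertices in that order labels each vertex after all of its successors.
6: no outgoing edge → L
5: reaches L-position 6 → W
8: reaches L-position 6 → W
1: reaches L-position 6 → W
3: only reaches 1(W), 5(W), all W → L
9: reaches L-position 6 → W
2: only reaches 9(W), which is W → L
4: reaches L-position 6 → W
7: reaches L-position 3 → W
From 9, the L positions reachable in one move are: 6.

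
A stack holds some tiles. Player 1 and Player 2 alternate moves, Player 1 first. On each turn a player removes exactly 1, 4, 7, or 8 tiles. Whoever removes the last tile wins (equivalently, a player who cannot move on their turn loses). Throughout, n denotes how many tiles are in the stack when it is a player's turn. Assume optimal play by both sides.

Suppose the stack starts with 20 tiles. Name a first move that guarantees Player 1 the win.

Remove 4, leaving 16.

Compute win/loss labels from the base case upward. A position with no move is L. Any other position is W if it can reach an L in one move, else L.
n=0: no move → L
n=1: reaches L-position 0 → W
n=2: only reaches 1(W), which is W → L
n=3: reaches L-position 2 → W
n=4: reaches L-position 0 → W
n=5: only reaches 4(W), 1(W), all W → L
n=6: reaches L-position 5 → W
n=7: reaches L-position 0 → W
n=8: reaches L-position 0 → W
n=9: reaches L-position 5 → W
n=10: reaches L-position 2 → W
n=11: only reaches 10(W), 7(W), 4(W), 3(W), all W → L
n=12: reaches L-position 11 → W
n=13: reaches L-position 5 → W
n=14: only reaches 13(W), 10(W), 7(W), 6(W), all W → L
n=15: reaches L-position 14 → W
n=16: only reaches 15(W), 12(W), 9(W), 8(W), all W → L
n=17: reaches L-position 16 → W
n=18: reaches L-position 14 → W
n=19: reaches L-position 11 → W
n=20: reaches L-position 16 → W
From 20, the L positions reachable in one move are: 16.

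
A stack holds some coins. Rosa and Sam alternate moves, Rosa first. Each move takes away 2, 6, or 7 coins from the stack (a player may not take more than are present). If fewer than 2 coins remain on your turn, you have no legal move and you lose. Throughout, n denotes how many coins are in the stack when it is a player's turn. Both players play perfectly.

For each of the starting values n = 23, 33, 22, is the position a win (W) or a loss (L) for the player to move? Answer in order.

23: W, 33: W, 22: L

Classify positions by backward induction: terminal positions (no move available) are L. From any other position, the mover wins iff some move reaches an L.
n=0: no move → L
n=1: no move → L
n=2: W (go to 0, an L position)
n=3: W (go to 1, an L position)
n=4: L (sole option 2(W) is W)
n=5: L (sole option 3(W) is W)
n=6: W (go to 4, an L position)
n=7: W (go to 5, an L position)
n=8: W (go to 1, an L position)
n=9: L (options 7(W), 3(W), 2(W) are all W)
n=10: W (go to 4, an L position)
n=11: W (go to 9, an L position)
n=12: W (go to 5, an L position)
n=13: L (options 11(W), 7(W), 6(W) are all W)
n=14: L (options 12(W), 8(W), 7(W) are all W)
n=15: W (go to 13, an L position)
n=16: W (go to 14, an L position)
n=17: L (options 15(W), 11(W), 10(W) are all W)
n=18: L (options 16(W), 12(W), 11(W) are all W)
n=19: W (go to 17, an L position)
n=20: W (go to 18, an L position)
n=21: W (go to 14, an L position)
n=22: L (options 20(W), 16(W), 15(W) are all W)
n=23: W (go to 17, an L position)
n=24: W (go to 22, an L position)
n=25: W (go to 18, an L position)
n=26: L (options 24(W), 20(W), 19(W) are all W)
n=27: L (options 25(W), 21(W), 20(W) are all W)
n=28: W (go to 26, an L position)
n=29: W (go to 27, an L position)
n=30: L (options 28(W), 24(W), 23(W) are all W)
n=31: L (options 29(W), 25(W), 24(W) are all W)
n=32: W (go to 30, an L position)
n=33: W (go to 31, an L position)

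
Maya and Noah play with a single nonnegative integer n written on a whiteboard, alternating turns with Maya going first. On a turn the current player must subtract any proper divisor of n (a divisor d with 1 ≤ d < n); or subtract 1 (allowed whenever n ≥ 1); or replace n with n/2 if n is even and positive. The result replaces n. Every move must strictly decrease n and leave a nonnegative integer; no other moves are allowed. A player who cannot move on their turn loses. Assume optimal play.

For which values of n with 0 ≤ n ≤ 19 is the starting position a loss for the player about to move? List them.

0, 2, 5, 7, 9, 11, 13, 15, 17, 19

Build the W/L table. Terminal = L. A non-terminal position is W if it has a move to some L; otherwise it is L.
n=0: no move → L
n=1: →0(L), so W
n=2: →1(W) only, which is W, so L
n=3: →2(L), so W
n=4: →2(L), so W
n=5: →4(W) only, which is W, so L
n=6: →5(L), so W
n=7: →6(W) only, which is W, so L
n=8: →7(L), so W
n=9: →6(W), 8(W) — all W, so L
n=10: →5(L), so W
n=11: →10(W) only, which is W, so L
n=12: →9(L), so W
n=13: →12(W) only, which is W, so L
n=14: →7(L), so W
n=15: →10(W), 12(W), 14(W) — all W, so L
n=16: →15(L), so W
n=17: →16(W) only, which is W, so L
n=18: →9(L), so W
n=19: →18(W) only, which is W, so L
Reading off the rows marked L gives the requested list; there are 10 such values of n.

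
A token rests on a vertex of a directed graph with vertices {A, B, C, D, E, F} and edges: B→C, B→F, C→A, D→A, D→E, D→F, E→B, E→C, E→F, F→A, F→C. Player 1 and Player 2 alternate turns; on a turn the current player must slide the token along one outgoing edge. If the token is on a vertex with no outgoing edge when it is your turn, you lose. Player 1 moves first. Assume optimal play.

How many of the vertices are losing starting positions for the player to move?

2

Label each position W (a win for the player to move) or L (a loss). A position with no legal move is L; any other position is W exactly when some move reaches an L, and L when every move reaches a W.
Every edge goes from a vertex to one that appears earlier in the order A, C, F, B, E, D, so processing vertices in that order labels each vertex after all of its successors.
A: no outgoing edge → L
C: →A(L), so W
F: →A(L), so W
B: →F(W), C(W) — all W, so L
E: →B(L), so W
D: →A(L), so W
The L vertices are A, B; that is 2 in all.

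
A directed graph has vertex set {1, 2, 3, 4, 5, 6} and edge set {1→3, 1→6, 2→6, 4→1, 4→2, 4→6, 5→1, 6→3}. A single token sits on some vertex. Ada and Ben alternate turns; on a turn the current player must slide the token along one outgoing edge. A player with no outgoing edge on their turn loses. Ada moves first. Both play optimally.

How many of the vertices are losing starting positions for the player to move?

Compute win/loss labels from the base case upward. A position with no move is L. Any other position is W if it can reach an L in one move, else L.
Every edge goes from a vertex to one that appears earlier in the order 3, 6, 2, 1, 4, 5, so processing vertices in that order labels each vertex after all of its successors.
3: no outgoing edge → L
6: W (go to 3, an L position)
2: L (sole option 6(W) is W)
1: W (go to 3, an L position)
4: W (go to 2, an L position)
5: L (sole option 1(W) is W)
The L vertices are 2, 3, 5; that is 3 in all.

3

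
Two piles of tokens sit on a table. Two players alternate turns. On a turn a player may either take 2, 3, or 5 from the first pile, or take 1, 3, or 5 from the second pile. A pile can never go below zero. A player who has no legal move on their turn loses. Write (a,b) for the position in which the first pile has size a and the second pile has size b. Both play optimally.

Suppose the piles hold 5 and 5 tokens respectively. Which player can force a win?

Build the W/L table. Terminal = L. A non-terminal position is W if it has a move to some L; otherwise it is L.
No move ever increases a pile, so every position that can arise here has a ≤ 5 and b ≤ 5; it is enough to label the cells with 0 ≤ a ≤ 5 and 0 ≤ b ≤ 5.
Every move lowers a or b (never raises either), so fill the grid row by row in increasing a, and left to right within a row: each cell's successors are then already labelled.
      b=0  b=1  b=2  b=3  b=4  b=5
a=0:    L    W    L    W    L    W
a=1:    L    W    L    W    L    W
a=2:    W    L    W    L    W    L
a=3:    W    L    W    L    W    L
a=4:    W    W    W    W    W    W
a=5:    W    W    W    W    W    W
Cells with no legal move (terminal, hence L): (0,0), (1,0).
The remaining L cells, each justified by listing all of its moves:
(0,2): L (sole option (0,1)(W) is W)
(0,4): L (options (0,3)(W), (0,1)(W) are all W)
(1,2): L (sole option (1,1)(W) is W)
(1,4): L (options (1,3)(W), (1,1)(W) are all W)
(2,1): L (options (0,1)(W), (2,0)(W) are all W)
(2,3): L (options (0,3)(W), (2,2)(W), (2,0)(W) are all W)
(2,5): L (options (0,5)(W), (2,4)(W), (2,2)(W), (2,0)(W) are all W)
(3,1): L (options (1,1)(W), (0,1)(W), (3,0)(W) are all W)
(3,3): L (options (1,3)(W), (0,3)(W), (3,2)(W), (3,0)(W) are all W)
(3,5): L (options (1,5)(W), (0,5)(W), (3,4)(W), (3,2)(W), (3,0)(W) are all W)
Every other cell has at least one move into one of the L cells above, so it is W.
The starting position (5,5) is W: the player to move should move to (3,5), handing over an L position.

The first player wins.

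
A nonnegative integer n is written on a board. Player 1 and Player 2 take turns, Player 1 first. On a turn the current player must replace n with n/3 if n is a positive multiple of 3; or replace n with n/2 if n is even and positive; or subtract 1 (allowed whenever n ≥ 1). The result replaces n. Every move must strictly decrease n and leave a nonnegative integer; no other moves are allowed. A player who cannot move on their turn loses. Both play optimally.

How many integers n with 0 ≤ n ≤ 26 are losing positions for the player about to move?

11

Compute win/loss labels from the base case upward. A position with no move is L. Any other position is W if it can reach an L in one move, else L.
n=0: no move → L
n=1: reaches L-position 0 → W
n=2: only reaches 1(W), which is W → L
n=3: reaches L-position 2 → W
n=4: reaches L-position 2 → W
n=5: only reaches 4(W), which is W → L
n=6: reaches L-position 2 → W
n=7: only reaches 6(W), which is W → L
n=8: reaches L-position 7 → W
n=9: only reaches 3(W), 8(W), all W → L
n=10: reaches L-position 5 → W
n=11: only reaches 10(W), which is W → L
n=12: reaches L-position 11 → W
n=13: only reaches 12(W), which is W → L
n=14: reaches L-position 7 → W
n=15: reaches L-position 5 → W
n=16: only reaches 8(W), 15(W), all W → L
n=17: reaches L-position 16 → W
n=18: reaches L-position 9 → W
n=19: only reaches 18(W), which is W → L
n=20: reaches L-position 19 → W
n=21: reaches L-position 7 → W
n=22: reaches L-position 11 → W
n=23: only reaches 22(W), which is W → L
n=24: reaches L-position 23 → W
n=25: only reaches 24(W), which is W → L
n=26: reaches L-position 13 → W
L entries with 0 ≤ n ≤ 26: n = 0, 2, 5, 7, 9, 11, 13, 16, 19, 23, 25; that makes 11.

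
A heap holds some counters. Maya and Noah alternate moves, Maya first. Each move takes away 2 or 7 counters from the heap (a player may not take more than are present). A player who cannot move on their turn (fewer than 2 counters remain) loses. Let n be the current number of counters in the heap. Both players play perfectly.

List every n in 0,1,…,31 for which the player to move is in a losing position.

0, 1, 4, 5, 9, 10, 13, 14, 18, 19, 22, 23, 27, 28, 31

Compute win/loss labels from the base case upward. A position with no move is L. Any other position is W if it can reach an L in one move, else L.
n=0: no move → L
n=1: no move → L
n=2: can move to 0, which is L ⇒ W
n=3: can move to 1, which is L ⇒ W
n=4: the only move is to 2(W), a W ⇒ L
n=5: the only move is to 3(W), a W ⇒ L
n=6: can move to 4, which is L ⇒ W
n=7: can move to 5, which is L ⇒ W
n=8: can move to 1, which is L ⇒ W
n=9: moves to 7(W), 2(W); every one is W ⇒ L
n=10: moves to 8(W), 3(W); every one is W ⇒ L
n=11: can move to 9, which is L ⇒ W
n=12: can move to 10, which is L ⇒ W
n=13: moves to 11(W), 6(W); every one is W ⇒ L
n=14: moves to 12(W), 7(W); every one is W ⇒ L
n=15: can move to 13, which is L ⇒ W
n=16: can move to 14, which is L ⇒ W
n=17: can move to 10, which is L ⇒ W
n=18: moves to 16(W), 11(W); every one is W ⇒ L
n=19: moves to 17(W), 12(W); every one is W ⇒ L
n=20: can move to 18, which is L ⇒ W
n=21: can move to 19, which is L ⇒ W
n=22: moves to 20(W), 15(W); every one is W ⇒ L
n=23: moves to 21(W), 16(W); every one is W ⇒ L
n=24: can move to 22, which is L ⇒ W
n=25: can move to 23, which is L ⇒ W
n=26: can move to 19, which is L ⇒ W
n=27: moves to 25(W), 20(W); every one is W ⇒ L
n=28: moves to 26(W), 21(W); every one is W ⇒ L
n=29: can move to 27, which is L ⇒ W
n=30: can move to 28, which is L ⇒ W
n=31: moves to 29(W), 24(W); every one is W ⇒ L
Reading off the rows marked L gives the requested list; there are 15 such values of n.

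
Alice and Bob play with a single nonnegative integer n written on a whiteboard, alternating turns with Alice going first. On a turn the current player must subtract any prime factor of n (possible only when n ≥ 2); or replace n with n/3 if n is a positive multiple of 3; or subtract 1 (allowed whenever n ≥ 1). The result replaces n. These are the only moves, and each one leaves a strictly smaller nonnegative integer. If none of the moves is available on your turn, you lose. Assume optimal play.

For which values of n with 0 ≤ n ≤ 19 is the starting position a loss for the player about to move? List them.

Work bottom-up. With no move the player to move loses. Otherwise the position is W if at least one move leads to an L position for the opponent, and L if every move leads to a W.
n=0: no move → L
n=1: can move to 0, which is L ⇒ W
n=2: can move to 0, which is L ⇒ W
n=3: can move to 0, which is L ⇒ W
n=4: moves to 2(W), 3(W); every one is W ⇒ L
n=5: can move to 0, which is L ⇒ W
n=6: can move to 4, which is L ⇒ W
n=7: can move to 0, which is L ⇒ W
n=8: moves to 6(W), 7(W); every one is W ⇒ L
n=9: can move to 8, which is L ⇒ W
n=10: can move to 8, which is L ⇒ W
n=11: can move to 0, which is L ⇒ W
n=12: can move to 4, which is L ⇒ W
n=13: can move to 0, which is L ⇒ W
n=14: moves to 7(W), 12(W), 13(W); every one is W ⇒ L
n=15: can move to 14, which is L ⇒ W
n=16: can move to 14, which is L ⇒ W
n=17: can move to 0, which is L ⇒ W
n=18: moves to 6(W), 15(W), 16(W), 17(W); every one is W ⇒ L
n=19: can move to 0, which is L ⇒ W
Reading off the rows marked L gives the requested list; there are 5 such values of n.

0, 4, 8, 14, 18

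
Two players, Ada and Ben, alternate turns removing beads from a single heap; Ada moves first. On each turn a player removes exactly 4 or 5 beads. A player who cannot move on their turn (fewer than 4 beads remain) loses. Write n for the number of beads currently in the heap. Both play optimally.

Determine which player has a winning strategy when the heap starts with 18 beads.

Ben wins.

Work bottom-up. With no move the player to move loses. Otherwise the position is W if at least one move leads to an L position for the opponent, and L if every move leads to a W.
n=0: no move → L
n=1: no move → L
n=2: no move → L
n=3: no move → L
n=4: W (go to 0, an L position)
n=5: W (go to 1, an L position)
n=6: W (go to 2, an L position)
n=7: W (go to 3, an L position)
n=8: W (go to 3, an L position)
n=9: L (options 5(W), 4(W) are all W)
n=10: L (options 6(W), 5(W) are all W)
n=11: L (options 7(W), 6(W) are all W)
n=12: L (options 8(W), 7(W) are all W)
n=13: W (go to 9, an L position)
n=14: W (go to 10, an L position)
n=15: W (go to 11, an L position)
n=16: W (go to 12, an L position)
n=17: W (go to 12, an L position)
n=18: L (options 14(W), 13(W) are all W)
Every move from 18 reaches a W position, so the mover loses.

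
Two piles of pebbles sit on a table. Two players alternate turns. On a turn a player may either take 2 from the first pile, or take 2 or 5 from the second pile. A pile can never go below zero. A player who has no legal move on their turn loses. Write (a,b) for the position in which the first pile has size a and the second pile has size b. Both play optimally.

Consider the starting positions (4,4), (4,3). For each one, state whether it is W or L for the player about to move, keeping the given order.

Compute win/loss labels from the base case upward. A position with no move is L. Any other position is W if it can reach an L in one move, else L.
No move ever increases a pile, so every position that can arise here has a ≤ 4 and b ≤ 4; it is enough to label the cells with 0 ≤ a ≤ 4 and 0 ≤ b ≤ 4.
Every move lowers a or b (never raises either), so fill the grid row by row in increasing a, and left to right within a row: each cell's successors are then already labelled.
      b=0  b=1  b=2  b=3  b=4
a=0:    L    L    W    W    L
a=1:    L    L    W    W    L
a=2:    W    W    L    L    W
a=3:    W    W    L    L    W
a=4:    L    L    W    W    L
Cells with no legal move (terminal, hence L): (0,0), (0,1), (1,0), (1,1).
The remaining L cells, each justified by listing all of its moves:
(0,4): the only move is to (0,2)(W), a W ⇒ L
(1,4): the only move is to (1,2)(W), a W ⇒ L
(2,2): moves to (0,2)(W), (2,0)(W); every one is W ⇒ L
(2,3): moves to (0,3)(W), (2,1)(W); every one is W ⇒ L
(3,2): moves to (1,2)(W), (3,0)(W); every one is W ⇒ L
(3,3): moves to (1,3)(W), (3,1)(W); every one is W ⇒ L
(4,0): the only move is to (2,0)(W), a W ⇒ L
(4,1): the only move is to (2,1)(W), a W ⇒ L
(4,4): moves to (2,4)(W), (4,2)(W); every one is W ⇒ L
Every other cell has at least one move into one of the L cells above, so it is W.
(4,4): one of the L cells justified above, so L
(4,3): the move to (2,3) reaches an L cell, so W

(4,4): L, (4,3): W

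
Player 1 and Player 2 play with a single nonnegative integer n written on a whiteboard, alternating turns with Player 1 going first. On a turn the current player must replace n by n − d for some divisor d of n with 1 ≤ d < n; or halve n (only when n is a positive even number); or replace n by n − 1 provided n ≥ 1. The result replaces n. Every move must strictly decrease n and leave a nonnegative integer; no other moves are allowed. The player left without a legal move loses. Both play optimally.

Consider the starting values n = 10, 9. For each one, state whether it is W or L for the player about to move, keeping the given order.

10: W, 9: L

Build the W/L table. Terminal = L. A non-terminal position is W if it has a move to some L; otherwise it is L.
n=0: no move → L
n=1: →0(L), so W
n=2: →1(W) only, which is W, so L
n=3: →2(L), so W
n=4: →2(L), so W
n=5: →4(W) only, which is W, so L
n=6: →5(L), so W
n=7: →6(W) only, which is W, so L
n=8: →7(L), so W
n=9: →6(W), 8(W) — all W, so L
n=10: →5(L), so W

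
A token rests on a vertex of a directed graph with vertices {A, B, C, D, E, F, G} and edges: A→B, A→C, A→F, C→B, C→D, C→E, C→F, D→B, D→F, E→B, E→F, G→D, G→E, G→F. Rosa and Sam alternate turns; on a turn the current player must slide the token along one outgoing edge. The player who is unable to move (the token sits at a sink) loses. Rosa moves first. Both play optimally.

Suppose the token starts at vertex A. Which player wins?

Work bottom-up. With no move the player to move loses. Otherwise the position is W if at least one move leads to an L position for the opponent, and L if every move leads to a W.
Every edge goes from a vertex to one that appears earlier in the order B, F, E, D, C, A, G, so processing vertices in that order labels each vertex after all of its successors.
B: no outgoing edge → L
F: no outgoing edge → L
E: reaches L-position F → W
D: reaches L-position F → W
C: reaches L-position F → W
A: reaches L-position F → W
G: reaches L-position F → W
From A Rosa can move to F, reaching an L position.

Rosa wins.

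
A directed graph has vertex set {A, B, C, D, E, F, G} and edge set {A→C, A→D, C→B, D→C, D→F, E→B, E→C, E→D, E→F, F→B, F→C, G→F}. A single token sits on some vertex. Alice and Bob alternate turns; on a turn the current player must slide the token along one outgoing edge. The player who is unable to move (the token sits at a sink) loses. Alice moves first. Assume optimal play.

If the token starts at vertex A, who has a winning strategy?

Classify positions by backward induction: terminal positions (no move available) are L. From any other position, the mover wins iff some move reaches an L.
Every edge goes from a vertex to one that appears earlier in the order B, C, F, D, E, A, G, so processing vertices in that order labels each vertex after all of its successors.
B: no outgoing edge → L
C: W (go to B, an L position)
F: W (go to B, an L position)
D: L (options F(W), C(W) are all W)
E: W (go to D, an L position)
A: W (go to D, an L position)
G: L (sole option F(W) is W)
The starting position A is W: Alice should move to D, handing over an L position.

Alice wins.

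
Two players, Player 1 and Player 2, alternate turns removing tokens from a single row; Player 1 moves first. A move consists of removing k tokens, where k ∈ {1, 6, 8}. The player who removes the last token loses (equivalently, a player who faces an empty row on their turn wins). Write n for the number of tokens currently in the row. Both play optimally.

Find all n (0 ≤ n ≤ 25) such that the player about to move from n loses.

1, 3, 5, 8, 10, 12, 15, 17, 19, 22, 24

Work bottom-up. With no move the player to move wins. Otherwise the position is W if at least one move leads to an L position for the opponent, and L if every move leads to a W.
n=0: no move; the opponent has just taken the last token and therefore loses → W
n=1: →0(W) only, which is W, so L
n=2: →1(L), so W
n=3: →2(W) only, which is W, so L
n=4: →3(L), so W
n=5: →4(W) only, which is W, so L
n=6: →5(L), so W
n=7: →1(L), so W
n=8: →7(W), 2(W), 0(W) — all W, so L
n=9: →8(L), so W
n=10: →9(W), 4(W), 2(W) — all W, so L
n=11: →10(L), so W
n=12: →11(W), 6(W), 4(W) — all W, so L
n=13: →12(L), so W
n=14: →8(L), so W
n=15: →14(W), 9(W), 7(W) — all W, so L
n=16: →15(L), so W
n=17: →16(W), 11(W), 9(W) — all W, so L
n=18: →17(L), so W
n=19: →18(W), 13(W), 11(W) — all W, so L
n=20: →19(L), so W
n=21: →15(L), so W
n=22: →21(W), 16(W), 14(W) — all W, so L
n=23: →22(L), so W
n=24: →23(W), 18(W), 16(W) — all W, so L
n=25: →24(L), so W
The losing starting values of n are exactly the entries labelled L in this table (11 of them).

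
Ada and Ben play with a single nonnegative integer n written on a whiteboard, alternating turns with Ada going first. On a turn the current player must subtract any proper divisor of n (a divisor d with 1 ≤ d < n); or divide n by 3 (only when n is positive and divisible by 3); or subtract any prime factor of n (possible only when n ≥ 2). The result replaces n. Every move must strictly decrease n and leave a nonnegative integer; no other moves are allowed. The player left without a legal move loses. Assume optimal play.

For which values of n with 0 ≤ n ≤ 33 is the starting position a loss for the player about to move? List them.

Build the W/L table. Terminal = L. A non-terminal position is W if it has a move to some L; otherwise it is L.
n=0: no move → L
n=1: no move → L
n=2: reaches L-position 0 → W
n=3: reaches L-position 0 → W
n=4: only reaches 2(W), 3(W), all W → L
n=5: reaches L-position 0 → W
n=6: reaches L-position 4 → W
n=7: reaches L-position 0 → W
n=8: reaches L-position 4 → W
n=9: only reaches 3(W), 6(W), 8(W), all W → L
n=10: reaches L-position 9 → W
n=11: reaches L-position 0 → W
n=12: reaches L-position 4 → W
n=13: reaches L-position 0 → W
n=14: only reaches 7(W), 12(W), 13(W), all W → L
n=15: reaches L-position 14 → W
n=16: reaches L-position 14 → W
n=17: reaches L-position 0 → W
n=18: reaches L-position 9 → W
n=19: reaches L-position 0 → W
n=20: only reaches 10(W), 15(W), 16(W), 18(W), 19(W), all W → L
n=21: reaches L-position 14 → W
n=22: reaches L-position 20 → W
n=23: reaches L-position 0 → W
n=24: reaches L-position 20 → W
n=25: reaches L-position 20 → W
n=26: only reaches 13(W), 24(W), 25(W), all W → L
n=27: reaches L-position 9 → W
n=28: reaches L-position 14 → W
n=29: reaches L-position 0 → W
n=30: reaches L-position 20 → W
n=31: reaches L-position 0 → W
n=32: only reaches 16(W), 24(W), 28(W), 30(W), 31(W), all W → L
n=33: reaches L-position 32 → W
Reading off the rows marked L gives the requested list; there are 8 such values of n.

0, 1, 4, 9, 14, 20, 26, 32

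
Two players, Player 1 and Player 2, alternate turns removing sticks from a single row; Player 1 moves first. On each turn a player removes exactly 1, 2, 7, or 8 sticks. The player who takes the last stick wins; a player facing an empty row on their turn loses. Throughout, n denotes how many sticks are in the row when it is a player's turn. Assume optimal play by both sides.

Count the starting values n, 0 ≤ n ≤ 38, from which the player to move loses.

13

Positions with no move are L. A position that does have a move is losing for the player to move precisely when every available move leads to a winning position for the opponent. Fill in the labels:
n=0: no move → L
n=1: reaches L-position 0 → W
n=2: reaches L-position 0 → W
n=3: only reaches 2(W), 1(W), all W → L
n=4: reaches L-position 3 → W
n=5: reaches L-position 3 → W
n=6: only reaches 5(W), 4(W), all W → L
n=7: reaches L-position 6 → W
n=8: reaches L-position 6 → W
n=9: only reaches 8(W), 7(W), 2(W), 1(W), all W → L
n=10: reaches L-position 9 → W
n=11: reaches L-position 9 → W
n=12: only reaches 11(W), 10(W), 5(W), 4(W), all W → L
n=13: reaches L-position 12 → W
n=14: reaches L-position 12 → W
n=15: only reaches 14(W), 13(W), 8(W), 7(W), all W → L
n=16: reaches L-position 15 → W
n=17: reaches L-position 15 → W
n=18: only reaches 17(W), 16(W), 11(W), 10(W), all W → L
n=19: reaches L-position 18 → W
n=20: reaches L-position 18 → W
n=21: only reaches 20(W), 19(W), 14(W), 13(W), all W → L
n=22: reaches L-position 21 → W
n=23: reaches L-position 21 → W
n=24: only reaches 23(W), 22(W), 17(W), 16(W), all W → L
n=25: reaches L-position 24 → W
n=26: reaches L-position 24 → W
n=27: only reaches 26(W), 25(W), 20(W), 19(W), all W → L
n=28: reaches L-position 27 → W
n=29: reaches L-position 27 → W
n=30: only reaches 29(W), 28(W), 23(W), 22(W), all W → L
n=31: reaches L-position 30 → W
n=32: reaches L-position 30 → W
n=33: only reaches 32(W), 31(W), 26(W), 25(W), all W → L
n=34: reaches L-position 33 → W
n=35: reaches L-position 33 → W
n=36: only reaches 35(W), 34(W), 29(W), 28(W), all W → L
n=37: reaches L-position 36 → W
n=38: reaches L-position 36 → W
L entries with 0 ≤ n ≤ 38: n = 0, 3, 6, 9, 12, 15, 18, 21, 24, 27, 30, 33, 36; that makes 13.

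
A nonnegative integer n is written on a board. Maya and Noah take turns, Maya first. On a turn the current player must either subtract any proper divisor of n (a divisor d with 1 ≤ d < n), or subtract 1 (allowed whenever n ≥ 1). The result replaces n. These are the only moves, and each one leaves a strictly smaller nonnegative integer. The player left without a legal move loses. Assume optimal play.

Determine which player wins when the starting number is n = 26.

Classify positions by backward induction: terminal positions (no move available) are L. From any other position, the mover wins iff some move reaches an L.
n=0: no move → L
n=1: W (go to 0, an L position)
n=2: L (sole option 1(W) is W)
n=3: W (go to 2, an L position)
n=4: W (go to 2, an L position)
n=5: L (sole option 4(W) is W)
n=6: W (go to 5, an L position)
n=7: L (sole option 6(W) is W)
n=8: W (go to 7, an L position)
n=9: L (options 6(W), 8(W) are all W)
n=10: W (go to 5, an L position)
n=11: L (sole option 10(W) is W)
n=12: W (go to 9, an L position)
n=13: L (sole option 12(W) is W)
n=14: W (go to 7, an L position)
n=15: L (options 10(W), 12(W), 14(W) are all W)
n=16: W (go to 15, an L position)
n=17: L (sole option 16(W) is W)
n=18: W (go to 9, an L position)
n=19: L (sole option 18(W) is W)
n=20: W (go to 15, an L position)
n=21: L (options 14(W), 18(W), 20(W) are all W)
n=22: W (go to 11, an L position)
n=23: L (sole option 22(W) is W)
n=24: W (go to 21, an L position)
n=25: L (options 20(W), 24(W) are all W)
n=26: W (go to 13, an L position)
The starting position 26 is W: Maya should move to 13, handing over an L position.

Maya wins.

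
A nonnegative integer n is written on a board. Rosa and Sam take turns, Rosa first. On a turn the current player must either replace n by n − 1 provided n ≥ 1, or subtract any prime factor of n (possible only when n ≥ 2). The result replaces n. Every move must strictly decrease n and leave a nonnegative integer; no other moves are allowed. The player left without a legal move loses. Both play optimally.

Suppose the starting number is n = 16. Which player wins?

Sam wins.

Build the W/L table. Terminal = L. A non-terminal position is W if it has a move to some L; otherwise it is L.
n=0: no move → L
n=1: can move to 0, which is L ⇒ W
n=2: can move to 0, which is L ⇒ W
n=3: can move to 0, which is L ⇒ W
n=4: moves to 2(W), 3(W); every one is W ⇒ L
n=5: can move to 0, which is L ⇒ W
n=6: can move to 4, which is L ⇒ W
n=7: can move to 0, which is L ⇒ W
n=8: moves to 6(W), 7(W); every one is W ⇒ L
n=9: can move to 8, which is L ⇒ W
n=10: can move to 8, which is L ⇒ W
n=11: can move to 0, which is L ⇒ W
n=12: moves to 9(W), 10(W), 11(W); every one is W ⇒ L
n=13: can move to 0, which is L ⇒ W
n=14: can move to 12, which is L ⇒ W
n=15: can move to 12, which is L ⇒ W
n=16: moves to 14(W), 15(W); every one is W ⇒ L
The starting position 16 is L: whatever Rosa does, the opponent receives a W position.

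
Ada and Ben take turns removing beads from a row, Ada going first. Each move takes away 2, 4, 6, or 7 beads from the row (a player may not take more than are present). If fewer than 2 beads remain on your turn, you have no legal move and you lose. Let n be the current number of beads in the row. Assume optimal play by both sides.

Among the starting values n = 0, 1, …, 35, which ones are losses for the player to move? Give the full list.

0, 1, 9, 10, 18, 19, 27, 28

Label each position W (a win for the player to move) or L (a loss). A position with no legal move is L; any other position is W exactly when some move reaches an L, and L when every move reaches a W.
n=0: no move → L
n=1: no move → L
n=2: reaches L-position 0 → W
n=3: reaches L-position 1 → W
n=4: reaches L-position 0 → W
n=5: reaches L-position 1 → W
n=6: reaches L-position 0 → W
n=7: reaches L-position 1 → W
n=8: reaches L-position 1 → W
n=9: only reaches 7(W), 5(W), 3(W), 2(W), all W → L
n=10: only reaches 8(W), 6(W), 4(W), 3(W), all W → L
n=11: reaches L-position 9 → W
n=12: reaches L-position 10 → W
n=13: reaches L-position 9 → W
n=14: reaches L-position 10 → W
n=15: reaches L-position 9 → W
n=16: reaches L-position 10 → W
n=17: reaches L-position 10 → W
n=18: only reaches 16(W), 14(W), 12(W), 11(W), all W → L
n=19: only reaches 17(W), 15(W), 13(W), 12(W), all W → L
n=20: reaches L-position 18 → W
n=21: reaches L-position 19 → W
n=22: reaches L-position 18 → W
n=23: reaches L-position 19 → W
n=24: reaches L-position 18 → W
n=25: reaches L-position 19 → W
n=26: reaches L-position 19 → W
n=27: only reaches 25(W), 23(W), 21(W), 20(W), all W → L
n=28: only reaches 26(W), 24(W), 22(W), 21(W), all W → L
n=29: reaches L-position 27 → W
n=30: reaches L-position 28 → W
n=31: reaches L-position 27 → W
n=32: reaches L-position 28 → W
n=33: reaches L-position 27 → W
n=34: reaches L-position 28 → W
n=35: reaches L-position 28 → W
The losing starting values of n are exactly the entries labelled L in this table (8 of them).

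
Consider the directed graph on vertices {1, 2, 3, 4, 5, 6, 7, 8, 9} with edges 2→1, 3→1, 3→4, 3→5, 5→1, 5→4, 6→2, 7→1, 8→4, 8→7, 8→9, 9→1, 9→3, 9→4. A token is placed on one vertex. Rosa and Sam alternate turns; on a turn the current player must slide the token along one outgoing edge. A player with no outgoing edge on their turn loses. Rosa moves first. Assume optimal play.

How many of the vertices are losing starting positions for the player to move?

3

Compute win/loss labels from the base case upward. A position with no move is L. Any other position is W if it can reach an L in one move, else L.
Every edge goes from a vertex to one that appears earlier in the order 4, 1, 5, 3, 2, 6, 9, 7, 8, so processing vertices in that order labels each vertex after all of its successors.
4: no outgoing edge → L
1: no outgoing edge → L
5: W (go to 1, an L position)
3: W (go to 1, an L position)
2: W (go to 1, an L position)
6: L (sole option 2(W) is W)
9: W (go to 1, an L position)
7: W (go to 1, an L position)
8: W (go to 4, an L position)
The L vertices are 1, 4, 6; that is 3 in all.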